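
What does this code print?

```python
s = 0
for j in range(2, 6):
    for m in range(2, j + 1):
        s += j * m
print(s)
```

j=2,m=2: s = 0+4 = 4
j=3,m=2: s = 4+6 = 10
j=3,m=3: s = 10+9 = 19
j=4,m=2: s = 19+8 = 27
j=4,m=3: s = 27+12 = 39
j=4,m=4: s = 39+16 = 55
j=5,m=2: s = 55+10 = 65
j=5,m=3: s = 65+15 = 80
j=5,m=4: s = 80+20 = 100
j=5,m=5: s = 100+25 = 125

125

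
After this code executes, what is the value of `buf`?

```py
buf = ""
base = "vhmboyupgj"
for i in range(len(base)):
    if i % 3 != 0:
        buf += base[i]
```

i=0: skip
i=1: add 'h' → 'h'
i=2: add 'm' → 'hm'
i=3: skip
i=4: add 'o' → 'hmo'
i=5: add 'y' → 'hmoy'
i=6: skip
i=7: add 'p' → 'hmoyp'
i=8: add 'g' → 'hmoypg'
i=9: skip

'hmoypg'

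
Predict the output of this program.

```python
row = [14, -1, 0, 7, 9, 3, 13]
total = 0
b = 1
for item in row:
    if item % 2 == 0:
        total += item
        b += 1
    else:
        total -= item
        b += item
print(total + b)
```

17

item=14: even, total = 0+14 = 14; b=2
item=-1: not even, total = 14-(-1) = 15; b=1
item=0: even, total = 15+0 = 15; b=2
item=7: not even, total = 15-7 = 8; b=9
item=9: not even, total = 8-9 = -1; b=18
item=3: not even, total = (-1)-3 = -4; b=21
item=13: not even, total = (-4)-13 = -17; b=34
total+b = (-17)+34 = 17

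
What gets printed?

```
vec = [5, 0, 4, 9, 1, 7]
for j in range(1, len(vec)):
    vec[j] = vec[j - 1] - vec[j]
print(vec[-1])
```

-16

j=1: vec[1] = 5-0 = 5 → [5, 5, 4, 9, 1, 7]
j=2: vec[2] = 5-4 = 1 → [5, 5, 1, 9, 1, 7]
j=3: vec[3] = 1-9 = -8 → [5, 5, 1, -8, 1, 7]
j=4: vec[4] = (-8)-1 = -9 → [5, 5, 1, -8, -9, 7]
j=5: vec[5] = (-9)-7 = -16 → [5, 5, 1, -8, -9, -16]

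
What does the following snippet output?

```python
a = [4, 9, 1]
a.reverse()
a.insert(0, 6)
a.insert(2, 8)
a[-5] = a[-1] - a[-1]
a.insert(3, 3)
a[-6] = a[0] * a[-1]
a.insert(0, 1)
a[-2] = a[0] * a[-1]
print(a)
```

[1, 0, 1, 8, 3, 4, 4]

reverse → [1, 9, 4]
insert 6 at 0 → [6, 1, 9, 4]
insert 8 at 2 → [6, 1, 8, 9, 4]
a[-5] = a[-1]-a[-1] = 4-4 = 0 → [0, 1, 8, 9, 4]
insert 3 at 3 → [0, 1, 8, 3, 9, 4]
a[-6] = a[0]*a[-1] = 0*4 = 0 → [0, 1, 8, 3, 9, 4]
insert 1 at 0 → [1, 0, 1, 8, 3, 9, 4]
a[-2] = a[0]*a[-1] = 1*4 = 4 → [1, 0, 1, 8, 3, 4, 4]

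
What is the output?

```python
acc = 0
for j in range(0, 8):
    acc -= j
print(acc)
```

j=0: acc = 0-0 = 0
j=1: acc = 0-1 = -1
j=2: acc = (-1)-2 = -3
j=3: acc = (-3)-3 = -6
j=4: acc = (-6)-4 = -10
j=5: acc = (-10)-5 = -15
j=6: acc = (-15)-6 = -21
j=7: acc = (-21)-7 = -28

-28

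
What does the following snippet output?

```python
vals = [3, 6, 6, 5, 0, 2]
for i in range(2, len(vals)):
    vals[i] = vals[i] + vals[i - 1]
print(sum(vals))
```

74

i=2: vals[2] = 6+6 = 12 → [3, 6, 12, 5, 0, 2]
i=3: vals[3] = 5+12 = 17 → [3, 6, 12, 17, 0, 2]
i=4: vals[4] = 0+17 = 17 → [3, 6, 12, 17, 17, 2]
i=5: vals[5] = 2+17 = 19 → [3, 6, 12, 17, 17, 19]
sum = 74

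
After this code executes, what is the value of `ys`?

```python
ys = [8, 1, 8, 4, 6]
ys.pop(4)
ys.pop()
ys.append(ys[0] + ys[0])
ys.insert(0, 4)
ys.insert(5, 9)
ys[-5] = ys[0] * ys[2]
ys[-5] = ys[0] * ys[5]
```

pop(4) removes 6 → [8, 1, 8, 4]
pop() removes 4 → [8, 1, 8]
append ys[0]+ys[0] = 8+8 = 16 → [8, 1, 8, 16]
insert 4 at 0 → [4, 8, 1, 8, 16]
insert 9 at 5 → [4, 8, 1, 8, 16, 9]
ys[-5] = ys[0]*ys[2] = 4*1 = 4 → [4, 4, 1, 8, 16, 9]
ys[-5] = ys[0]*ys[5] = 4*9 = 36 → [4, 36, 1, 8, 16, 9]

[4, 36, 1, 8, 16, 9]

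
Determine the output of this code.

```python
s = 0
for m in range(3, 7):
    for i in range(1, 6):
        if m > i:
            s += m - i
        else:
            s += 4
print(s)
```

58

m=3,i=1: 3>1, s = 0+2 = 2
m=3,i=2: 3>2, s = 2+1 = 3
m=3,i=3: not 3>3, s = 3+4 = 7
m=3,i=4: not 3>4, s = 7+4 = 11
m=3,i=5: not 3>5, s = 11+4 = 15
m=4,i=1: 4>1, s = 15+3 = 18
m=4,i=2: 4>2, s = 18+2 = 20
m=4,i=3: 4>3, s = 20+1 = 21
m=4,i=4: not 4>4, s = 21+4 = 25
m=4,i=5: not 4>5, s = 25+4 = 29
m=5,i=1: 5>1, s = 29+4 = 33
m=5,i=2: 5>2, s = 33+3 = 36
m=5,i=3: 5>3, s = 36+2 = 38
m=5,i=4: 5>4, s = 38+1 = 39
m=5,i=5: not 5>5, s = 39+4 = 43
m=6,i=1: 6>1, s = 43+5 = 48
m=6,i=2: 6>2, s = 48+4 = 52
m=6,i=3: 6>3, s = 52+3 = 55
m=6,i=4: 6>4, s = 55+2 = 57
m=6,i=5: 6>5, s = 57+1 = 58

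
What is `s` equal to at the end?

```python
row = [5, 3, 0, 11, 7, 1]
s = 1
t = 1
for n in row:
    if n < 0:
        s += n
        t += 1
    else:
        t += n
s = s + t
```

29

n=5: not <0; t=6
n=3: not <0; t=9
n=0: not <0; t=9
n=11: not <0; t=20
n=7: not <0; t=27
n=1: not <0; t=28
s+t = 1+28 = 29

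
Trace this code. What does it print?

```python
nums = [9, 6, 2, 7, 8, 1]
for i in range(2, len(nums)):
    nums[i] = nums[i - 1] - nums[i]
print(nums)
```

[9, 6, 4, -3, -11, -12]

i=2: nums[2] = 6-2 = 4 → [9, 6, 4, 7, 8, 1]
i=3: nums[3] = 4-7 = -3 → [9, 6, 4, -3, 8, 1]
i=4: nums[4] = (-3)-8 = -11 → [9, 6, 4, -3, -11, 1]
i=5: nums[5] = (-11)-1 = -12 → [9, 6, 4, -3, -11, -12]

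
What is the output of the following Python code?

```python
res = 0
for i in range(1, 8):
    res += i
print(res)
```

i=1: res = 0+1 = 1
i=2: res = 1+2 = 3
i=3: res = 3+3 = 6
i=4: res = 6+4 = 10
i=5: res = 10+5 = 15
i=6: res = 15+6 = 21
i=7: res = 21+7 = 28

28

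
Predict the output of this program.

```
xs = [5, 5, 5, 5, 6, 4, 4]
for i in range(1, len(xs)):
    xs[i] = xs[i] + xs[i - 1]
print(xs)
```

[5, 10, 15, 20, 26, 30, 34]

i=1: xs[1] = 5+5 = 10 → [5, 10, 5, 5, 6, 4, 4]
i=2: xs[2] = 5+10 = 15 → [5, 10, 15, 5, 6, 4, 4]
i=3: xs[3] = 5+15 = 20 → [5, 10, 15, 20, 6, 4, 4]
i=4: xs[4] = 6+20 = 26 → [5, 10, 15, 20, 26, 4, 4]
i=5: xs[5] = 4+26 = 30 → [5, 10, 15, 20, 26, 30, 4]
i=6: xs[6] = 4+30 = 34 → [5, 10, 15, 20, 26, 30, 34]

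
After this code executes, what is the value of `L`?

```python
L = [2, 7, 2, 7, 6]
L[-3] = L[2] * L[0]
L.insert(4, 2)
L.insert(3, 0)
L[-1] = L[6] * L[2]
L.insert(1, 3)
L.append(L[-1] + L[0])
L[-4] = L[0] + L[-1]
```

[2, 3, 7, 4, 0, 28, 2, 24, 26]

L[-3] = L[2]*L[0] = 2*2 = 4 → [2, 7, 4, 7, 6]
insert 2 at 4 → [2, 7, 4, 7, 2, 6]
insert 0 at 3 → [2, 7, 4, 0, 7, 2, 6]
L[-1] = L[6]*L[2] = 6*4 = 24 → [2, 7, 4, 0, 7, 2, 24]
insert 3 at 1 → [2, 3, 7, 4, 0, 7, 2, 24]
append L[-1]+L[0] = 24+2 = 26 → [2, 3, 7, 4, 0, 7, 2, 24, 26]
L[-4] = L[0]+L[-1] = 2+26 = 28 → [2, 3, 7, 4, 0, 28, 2, 24, 26]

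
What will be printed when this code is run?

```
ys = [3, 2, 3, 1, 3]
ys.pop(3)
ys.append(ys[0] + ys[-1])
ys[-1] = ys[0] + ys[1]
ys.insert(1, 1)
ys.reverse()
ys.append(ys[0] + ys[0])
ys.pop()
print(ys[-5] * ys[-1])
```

pop(3) removes 1 → [3, 2, 3, 3]
append ys[0]+ys[-1] = 3+3 = 6 → [3, 2, 3, 3, 6]
ys[-1] = ys[0]+ys[1] = 3+2 = 5 → [3, 2, 3, 3, 5]
insert 1 at 1 → [3, 1, 2, 3, 3, 5]
reverse → [5, 3, 3, 2, 1, 3]
append ys[0]+ys[0] = 5+5 = 10 → [5, 3, 3, 2, 1, 3, 10]
pop() removes 10 → [5, 3, 3, 2, 1, 3]
ys[-5]*ys[-1] = 3*3 = 9

9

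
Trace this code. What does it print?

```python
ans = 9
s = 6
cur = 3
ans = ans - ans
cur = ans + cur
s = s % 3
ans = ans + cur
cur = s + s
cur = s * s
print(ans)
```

3

ans = 9-9 = 0
cur = 0+3 = 3
s = 6%3 = 0
ans = 0+3 = 3
cur = 0+0 = 0
cur = 0*0 = 0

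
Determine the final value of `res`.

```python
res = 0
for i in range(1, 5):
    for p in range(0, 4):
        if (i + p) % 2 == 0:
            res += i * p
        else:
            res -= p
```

i=1,p=0: odd sum, res = 0-0 = 0
i=1,p=1: even sum, res = 0+1 = 1
i=1,p=2: odd sum, res = 1-2 = -1
i=1,p=3: even sum, res = (-1)+3 = 2
i=2,p=0: even sum, res = 2+0 = 2
i=2,p=1: odd sum, res = 2-1 = 1
i=2,p=2: even sum, res = 1+4 = 5
i=2,p=3: odd sum, res = 5-3 = 2
i=3,p=0: odd sum, res = 2-0 = 2
i=3,p=1: even sum, res = 2+3 = 5
i=3,p=2: odd sum, res = 5-2 = 3
i=3,p=3: even sum, res = 3+9 = 12
i=4,p=0: even sum, res = 12+0 = 12
i=4,p=1: odd sum, res = 12-1 = 11
i=4,p=2: even sum, res = 11+8 = 19
i=4,p=3: odd sum, res = 19-3 = 16

16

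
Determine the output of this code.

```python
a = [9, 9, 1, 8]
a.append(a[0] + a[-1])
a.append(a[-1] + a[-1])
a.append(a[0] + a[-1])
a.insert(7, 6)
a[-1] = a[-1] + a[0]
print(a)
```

[9, 9, 1, 8, 17, 34, 43, 15]

append a[0]+a[-1] = 9+8 = 17 → [9, 9, 1, 8, 17]
append a[-1]+a[-1] = 17+17 = 34 → [9, 9, 1, 8, 17, 34]
append a[0]+a[-1] = 9+34 = 43 → [9, 9, 1, 8, 17, 34, 43]
insert 6 at 7 → [9, 9, 1, 8, 17, 34, 43, 6]
a[-1] = a[-1]+a[0] = 6+9 = 15 → [9, 9, 1, 8, 17, 34, 43, 15]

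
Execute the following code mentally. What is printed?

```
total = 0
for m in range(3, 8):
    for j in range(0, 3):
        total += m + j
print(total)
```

90

m=3,j=0: total = 0+3 = 3
m=3,j=1: total = 3+4 = 7
m=3,j=2: total = 7+5 = 12
m=4,j=0: total = 12+4 = 16
m=4,j=1: total = 16+5 = 21
m=4,j=2: total = 21+6 = 27
m=5,j=0: total = 27+5 = 32
m=5,j=1: total = 32+6 = 38
m=5,j=2: total = 38+7 = 45
m=6,j=0: total = 45+6 = 51
m=6,j=1: total = 51+7 = 58
m=6,j=2: total = 58+8 = 66
m=7,j=0: total = 66+7 = 73
m=7,j=1: total = 73+8 = 81
m=7,j=2: total = 81+9 = 90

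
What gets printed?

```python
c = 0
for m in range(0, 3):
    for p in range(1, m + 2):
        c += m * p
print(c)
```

m=0,p=1: c = 0+0 = 0
m=1,p=1: c = 0+1 = 1
m=1,p=2: c = 1+2 = 3
m=2,p=1: c = 3+2 = 5
m=2,p=2: c = 5+4 = 9
m=2,p=3: c = 9+6 = 15

15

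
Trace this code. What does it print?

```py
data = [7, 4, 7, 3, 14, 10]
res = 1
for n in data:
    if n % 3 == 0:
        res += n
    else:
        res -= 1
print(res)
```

n=7: not %3==0, res = 1-1 = 0
n=4: not %3==0, res = 0-1 = -1
n=7: not %3==0, res = (-1)-1 = -2
n=3: %3==0, res = (-2)+3 = 1
n=14: not %3==0, res = 1-1 = 0
n=10: not %3==0, res = 0-1 = -1

-1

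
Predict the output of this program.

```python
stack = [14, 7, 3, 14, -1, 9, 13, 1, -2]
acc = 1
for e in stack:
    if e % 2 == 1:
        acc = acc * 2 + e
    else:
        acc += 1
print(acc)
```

472

e=14: not odd, acc = 1+1 = 2
e=7: odd, acc = 2*2+7 = 11
e=3: odd, acc = 11*2+3 = 25
e=14: not odd, acc = 25+1 = 26
e=-1: odd, acc = 26*2+(-1) = 51
e=9: odd, acc = 51*2+9 = 111
e=13: odd, acc = 111*2+13 = 235
e=1: odd, acc = 235*2+1 = 471
e=-2: not odd, acc = 471+1 = 472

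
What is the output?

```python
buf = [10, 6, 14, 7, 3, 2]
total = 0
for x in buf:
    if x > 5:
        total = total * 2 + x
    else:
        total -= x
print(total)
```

134

x=10: >5, total = 0*2+10 = 10
x=6: >5, total = 10*2+6 = 26
x=14: >5, total = 26*2+14 = 66
x=7: >5, total = 66*2+7 = 139
x=3: not >5, total = 139-3 = 136
x=2: not >5, total = 136-2 = 134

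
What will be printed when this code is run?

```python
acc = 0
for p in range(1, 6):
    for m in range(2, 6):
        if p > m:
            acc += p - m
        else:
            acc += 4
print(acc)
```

p=1,m=2: not 1>2, acc = 0+4 = 4
p=1,m=3: not 1>3, acc = 4+4 = 8
p=1,m=4: not 1>4, acc = 8+4 = 12
p=1,m=5: not 1>5, acc = 12+4 = 16
p=2,m=2: not 2>2, acc = 16+4 = 20
p=2,m=3: not 2>3, acc = 20+4 = 24
p=2,m=4: not 2>4, acc = 24+4 = 28
p=2,m=5: not 2>5, acc = 28+4 = 32
p=3,m=2: 3>2, acc = 32+1 = 33
p=3,m=3: not 3>3, acc = 33+4 = 37
p=3,m=4: not 3>4, acc = 37+4 = 41
p=3,m=5: not 3>5, acc = 41+4 = 45
p=4,m=2: 4>2, acc = 45+2 = 47
p=4,m=3: 4>3, acc = 47+1 = 48
p=4,m=4: not 4>4, acc = 48+4 = 52
p=4,m=5: not 4>5, acc = 52+4 = 56
p=5,m=2: 5>2, acc = 56+3 = 59
p=5,m=3: 5>3, acc = 59+2 = 61
p=5,m=4: 5>4, acc = 61+1 = 62
p=5,m=5: not 5>5, acc = 62+4 = 66

66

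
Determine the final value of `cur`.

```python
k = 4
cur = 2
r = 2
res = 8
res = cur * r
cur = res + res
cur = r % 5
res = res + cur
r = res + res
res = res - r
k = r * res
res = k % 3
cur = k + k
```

-144

res = 2*2 = 4
cur = 4+4 = 8
cur = 2%5 = 2
res = 4+2 = 6
r = 6+6 = 12
res = 6-12 = -6
k = 12*(-6) = -72
res = (-72)%3 = 0
cur = (-72)+(-72) = -144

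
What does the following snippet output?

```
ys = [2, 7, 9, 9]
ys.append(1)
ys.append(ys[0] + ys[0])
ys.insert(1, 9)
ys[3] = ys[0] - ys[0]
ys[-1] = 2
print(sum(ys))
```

append 1 → [2, 7, 9, 9, 1]
append ys[0]+ys[0] = 2+2 = 4 → [2, 7, 9, 9, 1, 4]
insert 9 at 1 → [2, 9, 7, 9, 9, 1, 4]
ys[3] = ys[0]-ys[0] = 2-2 = 0 → [2, 9, 7, 0, 9, 1, 4]
ys[-1] = 2 → [2, 9, 7, 0, 9, 1, 2]
sum = 30

30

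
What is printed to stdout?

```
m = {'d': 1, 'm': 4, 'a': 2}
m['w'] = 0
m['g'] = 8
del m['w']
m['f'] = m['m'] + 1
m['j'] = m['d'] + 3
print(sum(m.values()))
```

m['w'] = 0 → {'d': 1, 'm': 4, 'a': 2, 'w': 0}
m['g'] = 8 → {'d': 1, 'm': 4, 'a': 2, 'w': 0, 'g': 8}
del 'w' → {'d': 1, 'm': 4, 'a': 2, 'g': 8}
m['f'] = m['m']+1 = 5 → {'d': 1, 'm': 4, 'a': 2, 'g': 8, 'f': 5}
m['j'] = m['d']+3 = 4 → {'d': 1, 'm': 4, 'a': 2, 'g': 8, 'f': 5, 'j': 4}
sum of values = 24

24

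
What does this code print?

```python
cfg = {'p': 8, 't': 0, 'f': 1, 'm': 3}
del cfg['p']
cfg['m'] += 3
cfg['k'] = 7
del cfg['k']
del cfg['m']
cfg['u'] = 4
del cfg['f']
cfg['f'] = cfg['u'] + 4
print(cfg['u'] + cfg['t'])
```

4

del 'p' → {'t': 0, 'f': 1, 'm': 3}
cfg['m'] = 3+3 = 6 → {'t': 0, 'f': 1, 'm': 6}
cfg['k'] = 7 → {'t': 0, 'f': 1, 'm': 6, 'k': 7}
del 'k' → {'t': 0, 'f': 1, 'm': 6}
del 'm' → {'t': 0, 'f': 1}
cfg['u'] = 4 → {'t': 0, 'f': 1, 'u': 4}
del 'f' → {'t': 0, 'u': 4}
cfg['f'] = cfg['u']+4 = 8 → {'t': 0, 'u': 4, 'f': 8}
cfg['u']+cfg['t'] = 4+0 = 4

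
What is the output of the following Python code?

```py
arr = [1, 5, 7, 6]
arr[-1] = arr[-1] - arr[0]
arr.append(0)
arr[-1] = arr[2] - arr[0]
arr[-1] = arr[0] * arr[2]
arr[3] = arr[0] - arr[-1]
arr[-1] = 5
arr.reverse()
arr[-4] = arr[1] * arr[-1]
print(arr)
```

arr[-1] = arr[-1]-arr[0] = 6-1 = 5 → [1, 5, 7, 5]
append 0 → [1, 5, 7, 5, 0]
arr[-1] = arr[2]-arr[0] = 7-1 = 6 → [1, 5, 7, 5, 6]
arr[-1] = arr[0]*arr[2] = 1*7 = 7 → [1, 5, 7, 5, 7]
arr[3] = arr[0]-arr[-1] = 1-7 = -6 → [1, 5, 7, -6, 7]
arr[-1] = 5 → [1, 5, 7, -6, 5]
reverse → [5, -6, 7, 5, 1]
arr[-4] = arr[1]*arr[-1] = (-6)*1 = -6 → [5, -6, 7, 5, 1]

[5, -6, 7, 5, 1]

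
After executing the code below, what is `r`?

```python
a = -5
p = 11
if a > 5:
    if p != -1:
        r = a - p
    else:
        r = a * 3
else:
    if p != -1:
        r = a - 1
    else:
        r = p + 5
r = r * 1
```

a=-5, p=11
a > 5 is False; p != -1 is True
→ r = a - 1 = -6
r = (-6)*1 = -6

-6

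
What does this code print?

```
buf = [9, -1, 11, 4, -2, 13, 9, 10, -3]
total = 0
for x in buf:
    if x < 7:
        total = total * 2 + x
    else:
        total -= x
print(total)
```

-295

x=9: not <7, total = 0-9 = -9
x=-1: <7, total = (-9)*2+(-1) = -19
x=11: not <7, total = (-19)-11 = -30
x=4: <7, total = (-30)*2+4 = -56
x=-2: <7, total = (-56)*2+(-2) = -114
x=13: not <7, total = (-114)-13 = -127
x=9: not <7, total = (-127)-9 = -136
x=10: not <7, total = (-136)-10 = -146
x=-3: <7, total = (-146)*2+(-3) = -295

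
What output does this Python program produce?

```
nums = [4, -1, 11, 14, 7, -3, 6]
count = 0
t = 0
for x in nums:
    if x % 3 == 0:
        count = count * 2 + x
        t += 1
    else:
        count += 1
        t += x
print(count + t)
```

x=4: not %3==0, count = 0+1 = 1; t=4
x=-1: not %3==0, count = 1+1 = 2; t=3
x=11: not %3==0, count = 2+1 = 3; t=14
x=14: not %3==0, count = 3+1 = 4; t=28
x=7: not %3==0, count = 4+1 = 5; t=35
x=-3: %3==0, count = 5*2+(-3) = 7; t=36
x=6: %3==0, count = 7*2+6 = 20; t=37
count+t = 20+37 = 57

57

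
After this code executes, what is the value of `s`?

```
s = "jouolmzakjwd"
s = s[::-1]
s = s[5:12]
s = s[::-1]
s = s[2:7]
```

reverse → 'dwjkazmlouoj'
slice [5:12] → 'zmlouoj'
reverse → 'jouolmz'
slice [2:7] → 'uolmz'

'uolmz'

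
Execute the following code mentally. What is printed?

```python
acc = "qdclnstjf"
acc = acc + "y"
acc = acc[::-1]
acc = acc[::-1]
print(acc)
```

+ 'y' → 'qdclnstjfy'
reverse → 'yfjtsnlcdq'
reverse → 'qdclnstjfy'

qdclnstjfy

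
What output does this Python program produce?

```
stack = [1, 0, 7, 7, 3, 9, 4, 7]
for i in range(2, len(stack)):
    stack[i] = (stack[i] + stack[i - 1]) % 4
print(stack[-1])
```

1

i=2: stack[2] = (7+0)%4 = 3 → [1, 0, 3, 7, 3, 9, 4, 7]
i=3: stack[3] = (7+3)%4 = 2 → [1, 0, 3, 2, 3, 9, 4, 7]
i=4: stack[4] = (3+2)%4 = 1 → [1, 0, 3, 2, 1, 9, 4, 7]
i=5: stack[5] = (9+1)%4 = 2 → [1, 0, 3, 2, 1, 2, 4, 7]
i=6: stack[6] = (4+2)%4 = 2 → [1, 0, 3, 2, 1, 2, 2, 7]
i=7: stack[7] = (7+2)%4 = 1 → [1, 0, 3, 2, 1, 2, 2, 1]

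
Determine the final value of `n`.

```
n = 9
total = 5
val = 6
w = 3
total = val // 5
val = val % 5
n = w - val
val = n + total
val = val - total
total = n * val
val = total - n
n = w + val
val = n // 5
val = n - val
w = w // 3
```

total = 6//5 = 1
val = 6%5 = 1
n = 3-1 = 2
val = 2+1 = 3
val = 3-1 = 2
total = 2*2 = 4
val = 4-2 = 2
n = 3+2 = 5
val = 5//5 = 1
val = 5-1 = 4
w = 3//3 = 1

5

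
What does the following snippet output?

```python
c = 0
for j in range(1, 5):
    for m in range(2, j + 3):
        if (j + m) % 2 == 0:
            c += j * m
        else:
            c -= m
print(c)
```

j=1,m=2: odd sum, c = 0-2 = -2
j=1,m=3: even sum, c = (-2)+3 = 1
j=2,m=2: even sum, c = 1+4 = 5
j=2,m=3: odd sum, c = 5-3 = 2
j=2,m=4: even sum, c = 2+8 = 10
j=3,m=2: odd sum, c = 10-2 = 8
j=3,m=3: even sum, c = 8+9 = 17
j=3,m=4: odd sum, c = 17-4 = 13
j=3,m=5: even sum, c = 13+15 = 28
j=4,m=2: even sum, c = 28+8 = 36
j=4,m=3: odd sum, c = 36-3 = 33
j=4,m=4: even sum, c = 33+16 = 49
j=4,m=5: odd sum, c = 49-5 = 44
j=4,m=6: even sum, c = 44+24 = 68

68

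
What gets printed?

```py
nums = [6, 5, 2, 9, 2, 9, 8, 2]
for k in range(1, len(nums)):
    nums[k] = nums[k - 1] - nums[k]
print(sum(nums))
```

-97

k=1: nums[1] = 6-5 = 1 → [6, 1, 2, 9, 2, 9, 8, 2]
k=2: nums[2] = 1-2 = -1 → [6, 1, -1, 9, 2, 9, 8, 2]
k=3: nums[3] = (-1)-9 = -10 → [6, 1, -1, -10, 2, 9, 8, 2]
k=4: nums[4] = (-10)-2 = -12 → [6, 1, -1, -10, -12, 9, 8, 2]
k=5: nums[5] = (-12)-9 = -21 → [6, 1, -1, -10, -12, -21, 8, 2]
k=6: nums[6] = (-21)-8 = -29 → [6, 1, -1, -10, -12, -21, -29, 2]
k=7: nums[7] = (-29)-2 = -31 → [6, 1, -1, -10, -12, -21, -29, -31]
sum = -97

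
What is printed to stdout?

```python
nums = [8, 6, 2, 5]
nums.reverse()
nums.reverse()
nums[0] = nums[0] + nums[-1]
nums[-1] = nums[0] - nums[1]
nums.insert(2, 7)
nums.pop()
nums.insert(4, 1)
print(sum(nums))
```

29

reverse → [5, 2, 6, 8]
reverse → [8, 6, 2, 5]
nums[0] = nums[0]+nums[-1] = 8+5 = 13 → [13, 6, 2, 5]
nums[-1] = nums[0]-nums[1] = 13-6 = 7 → [13, 6, 2, 7]
insert 7 at 2 → [13, 6, 7, 2, 7]
pop() removes 7 → [13, 6, 7, 2]
insert 1 at 4 → [13, 6, 7, 2, 1]
sum = 29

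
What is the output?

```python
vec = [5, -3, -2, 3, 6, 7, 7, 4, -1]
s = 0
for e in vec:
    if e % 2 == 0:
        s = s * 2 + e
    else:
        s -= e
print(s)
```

-47

e=5: not even, s = 0-5 = -5
e=-3: not even, s = (-5)-(-3) = -2
e=-2: even, s = (-2)*2+(-2) = -6
e=3: not even, s = (-6)-3 = -9
e=6: even, s = (-9)*2+6 = -12
e=7: not even, s = (-12)-7 = -19
e=7: not even, s = (-19)-7 = -26
e=4: even, s = (-26)*2+4 = -48
e=-1: not even, s = (-48)-(-1) = -47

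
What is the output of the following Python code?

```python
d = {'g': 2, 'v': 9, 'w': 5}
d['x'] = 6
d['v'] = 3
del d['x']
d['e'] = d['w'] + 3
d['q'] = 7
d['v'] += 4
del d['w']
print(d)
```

d['x'] = 6 → {'g': 2, 'v': 9, 'w': 5, 'x': 6}
d['v'] = 3 → {'g': 2, 'v': 3, 'w': 5, 'x': 6}
del 'x' → {'g': 2, 'v': 3, 'w': 5}
d['e'] = d['w']+3 = 8 → {'g': 2, 'v': 3, 'w': 5, 'e': 8}
d['q'] = 7 → {'g': 2, 'v': 3, 'w': 5, 'e': 8, 'q': 7}
d['v'] = 3+4 = 7 → {'g': 2, 'v': 7, 'w': 5, 'e': 8, 'q': 7}
del 'w' → {'g': 2, 'v': 7, 'e': 8, 'q': 7}

{'g': 2, 'v': 7, 'e': 8, 'q': 7}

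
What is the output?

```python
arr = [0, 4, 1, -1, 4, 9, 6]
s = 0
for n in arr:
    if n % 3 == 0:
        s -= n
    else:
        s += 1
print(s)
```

n=0: %3==0, s = 0-0 = 0
n=4: not %3==0, s = 0+1 = 1
n=1: not %3==0, s = 1+1 = 2
n=-1: not %3==0, s = 2+1 = 3
n=4: not %3==0, s = 3+1 = 4
n=9: %3==0, s = 4-9 = -5
n=6: %3==0, s = (-5)-6 = -11

-11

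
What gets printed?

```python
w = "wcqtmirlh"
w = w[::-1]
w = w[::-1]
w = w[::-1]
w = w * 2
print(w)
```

reverse → 'hlrimtqcw'
reverse → 'wcqtmirlh'
reverse → 'hlrimtqcw'
repeat ×2 → 'hlrimtqcwhlrimtqcw'

hlrimtqcwhlrimtqcw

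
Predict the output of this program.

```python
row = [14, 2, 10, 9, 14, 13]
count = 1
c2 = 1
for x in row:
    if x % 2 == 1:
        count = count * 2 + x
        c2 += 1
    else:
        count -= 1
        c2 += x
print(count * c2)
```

903

x=14: not odd, count = 1-1 = 0; c2=15
x=2: not odd, count = 0-1 = -1; c2=17
x=10: not odd, count = (-1)-1 = -2; c2=27
x=9: odd, count = (-2)*2+9 = 5; c2=28
x=14: not odd, count = 5-1 = 4; c2=42
x=13: odd, count = 4*2+13 = 21; c2=43
count*c2 = 21*43 = 903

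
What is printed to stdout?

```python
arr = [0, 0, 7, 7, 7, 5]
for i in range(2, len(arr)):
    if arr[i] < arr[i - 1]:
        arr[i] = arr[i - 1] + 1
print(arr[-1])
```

i=2: 7>=0, unchanged → [0, 0, 7, 7, 7, 5]
i=3: 7>=7, unchanged → [0, 0, 7, 7, 7, 5]
i=4: 7>=7, unchanged → [0, 0, 7, 7, 7, 5]
i=5: 5<7, arr[5] = 7+1 = 8 → [0, 0, 7, 7, 7, 8]

8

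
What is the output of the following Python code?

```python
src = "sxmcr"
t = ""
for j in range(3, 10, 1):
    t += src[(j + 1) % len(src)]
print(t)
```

j=3: add src[4]='r' → 'r'
j=4: add src[0]='s' → 'rs'
j=5: add src[1]='x' → 'rsx'
j=6: add src[2]='m' → 'rsxm'
j=7: add src[3]='c' → 'rsxmc'
j=8: add src[4]='r' → 'rsxmcr'
j=9: add src[0]='s' → 'rsxmcrs'

rsxmcrs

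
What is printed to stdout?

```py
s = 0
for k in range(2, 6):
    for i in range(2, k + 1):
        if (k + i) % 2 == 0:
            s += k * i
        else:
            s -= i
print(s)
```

66

k=2,i=2: even sum, s = 0+4 = 4
k=3,i=2: odd sum, s = 4-2 = 2
k=3,i=3: even sum, s = 2+9 = 11
k=4,i=2: even sum, s = 11+8 = 19
k=4,i=3: odd sum, s = 19-3 = 16
k=4,i=4: even sum, s = 16+16 = 32
k=5,i=2: odd sum, s = 32-2 = 30
k=5,i=3: even sum, s = 30+15 = 45
k=5,i=4: odd sum, s = 45-4 = 41
k=5,i=5: even sum, s = 41+25 = 66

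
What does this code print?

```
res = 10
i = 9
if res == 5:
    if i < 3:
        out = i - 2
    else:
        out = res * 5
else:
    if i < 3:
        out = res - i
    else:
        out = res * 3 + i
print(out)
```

res=10, i=9
res == 5 is False; i < 3 is False
→ out = res * 3 + i = 39

39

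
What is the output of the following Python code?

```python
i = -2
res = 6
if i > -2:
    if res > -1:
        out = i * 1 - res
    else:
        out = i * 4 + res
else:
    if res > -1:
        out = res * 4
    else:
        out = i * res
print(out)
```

24

i=-2, res=6
i > -2 is False; res > -1 is True
→ out = res * 4 = 24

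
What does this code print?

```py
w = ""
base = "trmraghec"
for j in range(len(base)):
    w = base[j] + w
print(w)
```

j=0: prepend 't' → 't'
j=1: prepend 'r' → 'rt'
j=2: prepend 'm' → 'mrt'
j=3: prepend 'r' → 'rmrt'
j=4: prepend 'a' → 'armrt'
j=5: prepend 'g' → 'garmrt'
j=6: prepend 'h' → 'hgarmrt'
j=7: prepend 'e' → 'ehgarmrt'
j=8: prepend 'c' → 'cehgarmrt'

cehgarmrt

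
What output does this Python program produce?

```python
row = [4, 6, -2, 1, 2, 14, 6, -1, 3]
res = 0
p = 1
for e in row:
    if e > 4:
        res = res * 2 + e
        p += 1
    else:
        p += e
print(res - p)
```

e=4: not >4; p=5
e=6: >4, res = 0*2+6 = 6; p=6
e=-2: not >4; p=4
e=1: not >4; p=5
e=2: not >4; p=7
e=14: >4, res = 6*2+14 = 26; p=8
e=6: >4, res = 26*2+6 = 58; p=9
e=-1: not >4; p=8
e=3: not >4; p=11
res-p = 58-11 = 47

47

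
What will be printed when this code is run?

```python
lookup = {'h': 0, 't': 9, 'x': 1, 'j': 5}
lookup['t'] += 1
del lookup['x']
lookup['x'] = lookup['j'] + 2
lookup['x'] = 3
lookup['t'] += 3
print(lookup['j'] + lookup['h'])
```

5

lookup['t'] = 9+1 = 10 → {'h': 0, 't': 10, 'x': 1, 'j': 5}
del 'x' → {'h': 0, 't': 10, 'j': 5}
lookup['x'] = lookup['j']+2 = 7 → {'h': 0, 't': 10, 'j': 5, 'x': 7}
lookup['x'] = 3 → {'h': 0, 't': 10, 'j': 5, 'x': 3}
lookup['t'] = 10+3 = 13 → {'h': 0, 't': 13, 'j': 5, 'x': 3}
lookup['j']+lookup['h'] = 5+0 = 5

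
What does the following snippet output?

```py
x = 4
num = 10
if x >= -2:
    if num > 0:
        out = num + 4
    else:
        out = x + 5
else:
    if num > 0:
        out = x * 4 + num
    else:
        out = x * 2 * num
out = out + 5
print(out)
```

x=4, num=10
x >= -2 is True; num > 0 is True
→ out = num + 4 = 14
out = 14+5 = 19

19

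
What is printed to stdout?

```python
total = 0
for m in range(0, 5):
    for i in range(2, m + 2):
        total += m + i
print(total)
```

60

m=1,i=2: total = 0+3 = 3
m=2,i=2: total = 3+4 = 7
m=2,i=3: total = 7+5 = 12
m=3,i=2: total = 12+5 = 17
m=3,i=3: total = 17+6 = 23
m=3,i=4: total = 23+7 = 30
m=4,i=2: total = 30+6 = 36
m=4,i=3: total = 36+7 = 43
m=4,i=4: total = 43+8 = 51
m=4,i=5: total = 51+9 = 60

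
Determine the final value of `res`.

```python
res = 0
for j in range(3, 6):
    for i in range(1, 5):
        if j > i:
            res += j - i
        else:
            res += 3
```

j=3,i=1: 3>1, res = 0+2 = 2
j=3,i=2: 3>2, res = 2+1 = 3
j=3,i=3: not 3>3, res = 3+3 = 6
j=3,i=4: not 3>4, res = 6+3 = 9
j=4,i=1: 4>1, res = 9+3 = 12
j=4,i=2: 4>2, res = 12+2 = 14
j=4,i=3: 4>3, res = 14+1 = 15
j=4,i=4: not 4>4, res = 15+3 = 18
j=5,i=1: 5>1, res = 18+4 = 22
j=5,i=2: 5>2, res = 22+3 = 25
j=5,i=3: 5>3, res = 25+2 = 27
j=5,i=4: 5>4, res = 27+1 = 28

28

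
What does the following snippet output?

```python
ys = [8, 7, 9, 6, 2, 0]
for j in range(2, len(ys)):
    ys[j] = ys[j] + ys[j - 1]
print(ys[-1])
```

j=2: ys[2] = 9+7 = 16 → [8, 7, 16, 6, 2, 0]
j=3: ys[3] = 6+16 = 22 → [8, 7, 16, 22, 2, 0]
j=4: ys[4] = 2+22 = 24 → [8, 7, 16, 22, 24, 0]
j=5: ys[5] = 0+24 = 24 → [8, 7, 16, 22, 24, 24]

24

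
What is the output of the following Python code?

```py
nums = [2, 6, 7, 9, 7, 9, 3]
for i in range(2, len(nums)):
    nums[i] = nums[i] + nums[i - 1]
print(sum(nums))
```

151

i=2: nums[2] = 7+6 = 13 → [2, 6, 13, 9, 7, 9, 3]
i=3: nums[3] = 9+13 = 22 → [2, 6, 13, 22, 7, 9, 3]
i=4: nums[4] = 7+22 = 29 → [2, 6, 13, 22, 29, 9, 3]
i=5: nums[5] = 9+29 = 38 → [2, 6, 13, 22, 29, 38, 3]
i=6: nums[6] = 3+38 = 41 → [2, 6, 13, 22, 29, 38, 41]
sum = 151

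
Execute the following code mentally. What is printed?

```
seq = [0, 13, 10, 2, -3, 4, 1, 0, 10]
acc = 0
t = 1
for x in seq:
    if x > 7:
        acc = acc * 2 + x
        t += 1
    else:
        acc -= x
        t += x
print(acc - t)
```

x=0: not >7, acc = 0-0 = 0; t=1
x=13: >7, acc = 0*2+13 = 13; t=2
x=10: >7, acc = 13*2+10 = 36; t=3
x=2: not >7, acc = 36-2 = 34; t=5
x=-3: not >7, acc = 34-(-3) = 37; t=2
x=4: not >7, acc = 37-4 = 33; t=6
x=1: not >7, acc = 33-1 = 32; t=7
x=0: not >7, acc = 32-0 = 32; t=7
x=10: >7, acc = 32*2+10 = 74; t=8
acc-t = 74-8 = 66

66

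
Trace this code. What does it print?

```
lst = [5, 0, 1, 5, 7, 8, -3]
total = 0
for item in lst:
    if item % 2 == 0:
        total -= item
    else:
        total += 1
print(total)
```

item=5: not even, total = 0+1 = 1
item=0: even, total = 1-0 = 1
item=1: not even, total = 1+1 = 2
item=5: not even, total = 2+1 = 3
item=7: not even, total = 3+1 = 4
item=8: even, total = 4-8 = -4
item=-3: not even, total = (-4)+1 = -3

-3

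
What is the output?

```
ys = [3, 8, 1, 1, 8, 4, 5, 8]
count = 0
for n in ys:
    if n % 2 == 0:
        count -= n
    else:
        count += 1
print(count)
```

n=3: not even, count = 0+1 = 1
n=8: even, count = 1-8 = -7
n=1: not even, count = (-7)+1 = -6
n=1: not even, count = (-6)+1 = -5
n=8: even, count = (-5)-8 = -13
n=4: even, count = (-13)-4 = -17
n=5: not even, count = (-17)+1 = -16
n=8: even, count = (-16)-8 = -24

-24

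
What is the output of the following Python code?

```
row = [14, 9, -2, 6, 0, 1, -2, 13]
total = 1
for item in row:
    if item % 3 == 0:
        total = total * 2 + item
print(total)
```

item=14: not %3==0
item=9: %3==0, total = 1*2+9 = 11
item=-2: not %3==0
item=6: %3==0, total = 11*2+6 = 28
item=0: %3==0, total = 28*2+0 = 56
item=1: not %3==0
item=-2: not %3==0
item=13: not %3==0

56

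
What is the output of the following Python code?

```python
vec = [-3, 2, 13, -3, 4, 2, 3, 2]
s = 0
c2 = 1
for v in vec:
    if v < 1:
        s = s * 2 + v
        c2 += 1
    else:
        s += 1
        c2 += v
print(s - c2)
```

-30

v=-3: <1, s = 0*2+(-3) = -3; c2=2
v=2: not <1, s = (-3)+1 = -2; c2=4
v=13: not <1, s = (-2)+1 = -1; c2=17
v=-3: <1, s = (-1)*2+(-3) = -5; c2=18
v=4: not <1, s = (-5)+1 = -4; c2=22
v=2: not <1, s = (-4)+1 = -3; c2=24
v=3: not <1, s = (-3)+1 = -2; c2=27
v=2: not <1, s = (-2)+1 = -1; c2=29
s-c2 = (-1)-29 = -30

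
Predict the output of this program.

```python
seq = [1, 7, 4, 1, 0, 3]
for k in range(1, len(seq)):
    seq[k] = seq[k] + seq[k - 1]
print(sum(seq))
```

63

k=1: seq[1] = 7+1 = 8 → [1, 8, 4, 1, 0, 3]
k=2: seq[2] = 4+8 = 12 → [1, 8, 12, 1, 0, 3]
k=3: seq[3] = 1+12 = 13 → [1, 8, 12, 13, 0, 3]
k=4: seq[4] = 0+13 = 13 → [1, 8, 12, 13, 13, 3]
k=5: seq[5] = 3+13 = 16 → [1, 8, 12, 13, 13, 16]
sum = 63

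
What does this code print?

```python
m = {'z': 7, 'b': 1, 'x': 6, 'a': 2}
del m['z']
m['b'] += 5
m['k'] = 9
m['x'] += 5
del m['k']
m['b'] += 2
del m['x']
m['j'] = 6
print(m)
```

del 'z' → {'b': 1, 'x': 6, 'a': 2}
m['b'] = 1+5 = 6 → {'b': 6, 'x': 6, 'a': 2}
m['k'] = 9 → {'b': 6, 'x': 6, 'a': 2, 'k': 9}
m['x'] = 6+5 = 11 → {'b': 6, 'x': 11, 'a': 2, 'k': 9}
del 'k' → {'b': 6, 'x': 11, 'a': 2}
m['b'] = 6+2 = 8 → {'b': 8, 'x': 11, 'a': 2}
del 'x' → {'b': 8, 'a': 2}
m['j'] = 6 → {'b': 8, 'a': 2, 'j': 6}

{'b': 8, 'a': 2, 'j': 6}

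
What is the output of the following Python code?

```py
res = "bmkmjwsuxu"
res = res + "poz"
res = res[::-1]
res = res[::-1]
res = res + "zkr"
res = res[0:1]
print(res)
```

+ 'poz' → 'bmkmjwsuxupoz'
reverse → 'zopuxuswjmkmb'
reverse → 'bmkmjwsuxupoz'
+ 'zkr' → 'bmkmjwsuxupozzkr'
slice [0:1] → 'b'

b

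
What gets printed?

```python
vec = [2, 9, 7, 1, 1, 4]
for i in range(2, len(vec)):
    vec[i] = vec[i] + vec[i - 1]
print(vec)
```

[2, 9, 16, 17, 18, 22]

i=2: vec[2] = 7+9 = 16 → [2, 9, 16, 1, 1, 4]
i=3: vec[3] = 1+16 = 17 → [2, 9, 16, 17, 1, 4]
i=4: vec[4] = 1+17 = 18 → [2, 9, 16, 17, 18, 4]
i=5: vec[5] = 4+18 = 22 → [2, 9, 16, 17, 18, 22]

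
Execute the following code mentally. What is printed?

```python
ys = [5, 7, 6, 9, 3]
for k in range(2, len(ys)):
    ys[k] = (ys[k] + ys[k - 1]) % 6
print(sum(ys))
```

k=2: ys[2] = (6+7)%6 = 1 → [5, 7, 1, 9, 3]
k=3: ys[3] = (9+1)%6 = 4 → [5, 7, 1, 4, 3]
k=4: ys[4] = (3+4)%6 = 1 → [5, 7, 1, 4, 1]
sum = 18

18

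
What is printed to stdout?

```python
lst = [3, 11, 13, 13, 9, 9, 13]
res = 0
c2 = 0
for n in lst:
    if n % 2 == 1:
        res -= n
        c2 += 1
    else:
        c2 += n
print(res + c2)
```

n=3: odd, res = 0-3 = -3; c2=1
n=11: odd, res = (-3)-11 = -14; c2=2
n=13: odd, res = (-14)-13 = -27; c2=3
n=13: odd, res = (-27)-13 = -40; c2=4
n=9: odd, res = (-40)-9 = -49; c2=5
n=9: odd, res = (-49)-9 = -58; c2=6
n=13: odd, res = (-58)-13 = -71; c2=7
res+c2 = (-71)+7 = -64

-64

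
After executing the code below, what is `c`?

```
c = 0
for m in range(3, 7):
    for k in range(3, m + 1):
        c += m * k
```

205

m=3,k=3: c = 0+9 = 9
m=4,k=3: c = 9+12 = 21
m=4,k=4: c = 21+16 = 37
m=5,k=3: c = 37+15 = 52
m=5,k=4: c = 52+20 = 72
m=5,k=5: c = 72+25 = 97
m=6,k=3: c = 97+18 = 115
m=6,k=4: c = 115+24 = 139
m=6,k=5: c = 139+30 = 169
m=6,k=6: c = 169+36 = 205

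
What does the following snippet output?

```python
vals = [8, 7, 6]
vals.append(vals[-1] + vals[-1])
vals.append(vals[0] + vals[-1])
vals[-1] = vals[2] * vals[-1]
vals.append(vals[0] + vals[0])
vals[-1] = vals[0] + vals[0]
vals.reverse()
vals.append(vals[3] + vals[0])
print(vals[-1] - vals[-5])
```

10

append vals[-1]+vals[-1] = 6+6 = 12 → [8, 7, 6, 12]
append vals[0]+vals[-1] = 8+12 = 20 → [8, 7, 6, 12, 20]
vals[-1] = vals[2]*vals[-1] = 6*20 = 120 → [8, 7, 6, 12, 120]
append vals[0]+vals[0] = 8+8 = 16 → [8, 7, 6, 12, 120, 16]
vals[-1] = vals[0]+vals[0] = 8+8 = 16 → [8, 7, 6, 12, 120, 16]
reverse → [16, 120, 12, 6, 7, 8]
append vals[3]+vals[0] = 6+16 = 22 → [16, 120, 12, 6, 7, 8, 22]
vals[-1]-vals[-5] = 22-12 = 10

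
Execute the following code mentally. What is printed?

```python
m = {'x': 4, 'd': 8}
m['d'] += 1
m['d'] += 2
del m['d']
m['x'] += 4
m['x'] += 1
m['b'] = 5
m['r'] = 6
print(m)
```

{'x': 9, 'b': 5, 'r': 6}

m['d'] = 8+1 = 9 → {'x': 4, 'd': 9}
m['d'] = 9+2 = 11 → {'x': 4, 'd': 11}
del 'd' → {'x': 4}
m['x'] = 4+4 = 8 → {'x': 8}
m['x'] = 8+1 = 9 → {'x': 9}
m['b'] = 5 → {'x': 9, 'b': 5}
m['r'] = 6 → {'x': 9, 'b': 5, 'r': 6}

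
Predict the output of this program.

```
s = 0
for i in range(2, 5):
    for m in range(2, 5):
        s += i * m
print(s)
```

81

i=2,m=2: s = 0+4 = 4
i=2,m=3: s = 4+6 = 10
i=2,m=4: s = 10+8 = 18
i=3,m=2: s = 18+6 = 24
i=3,m=3: s = 24+9 = 33
i=3,m=4: s = 33+12 = 45
i=4,m=2: s = 45+8 = 53
i=4,m=3: s = 53+12 = 65
i=4,m=4: s = 65+16 = 81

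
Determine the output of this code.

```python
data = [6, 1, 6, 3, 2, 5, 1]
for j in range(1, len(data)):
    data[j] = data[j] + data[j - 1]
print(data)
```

[6, 7, 13, 16, 18, 23, 24]

j=1: data[1] = 1+6 = 7 → [6, 7, 6, 3, 2, 5, 1]
j=2: data[2] = 6+7 = 13 → [6, 7, 13, 3, 2, 5, 1]
j=3: data[3] = 3+13 = 16 → [6, 7, 13, 16, 2, 5, 1]
j=4: data[4] = 2+16 = 18 → [6, 7, 13, 16, 18, 5, 1]
j=5: data[5] = 5+18 = 23 → [6, 7, 13, 16, 18, 23, 1]
j=6: data[6] = 1+23 = 24 → [6, 7, 13, 16, 18, 23, 24]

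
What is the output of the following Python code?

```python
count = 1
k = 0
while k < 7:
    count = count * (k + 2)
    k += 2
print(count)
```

k=0: count = 1*2 = 2
k=2: count = 2*4 = 8
k=4: count = 8*6 = 48
k=6: count = 48*8 = 384

384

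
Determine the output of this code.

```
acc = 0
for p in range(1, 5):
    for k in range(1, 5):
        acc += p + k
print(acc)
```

p=1,k=1: acc = 0+2 = 2
p=1,k=2: acc = 2+3 = 5
p=1,k=3: acc = 5+4 = 9
p=1,k=4: acc = 9+5 = 14
p=2,k=1: acc = 14+3 = 17
p=2,k=2: acc = 17+4 = 21
p=2,k=3: acc = 21+5 = 26
p=2,k=4: acc = 26+6 = 32
p=3,k=1: acc = 32+4 = 36
p=3,k=2: acc = 36+5 = 41
p=3,k=3: acc = 41+6 = 47
p=3,k=4: acc = 47+7 = 54
p=4,k=1: acc = 54+5 = 59
p=4,k=2: acc = 59+6 = 65
p=4,k=3: acc = 65+7 = 72
p=4,k=4: acc = 72+8 = 80

80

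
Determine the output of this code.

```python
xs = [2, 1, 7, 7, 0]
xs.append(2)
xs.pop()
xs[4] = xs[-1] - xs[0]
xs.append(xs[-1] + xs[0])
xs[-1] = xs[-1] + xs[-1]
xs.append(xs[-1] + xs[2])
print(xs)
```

[2, 1, 7, 7, -2, 0, 7]

append 2 → [2, 1, 7, 7, 0, 2]
pop() removes 2 → [2, 1, 7, 7, 0]
xs[4] = xs[-1]-xs[0] = 0-2 = -2 → [2, 1, 7, 7, -2]
append xs[-1]+xs[0] = (-2)+2 = 0 → [2, 1, 7, 7, -2, 0]
xs[-1] = xs[-1]+xs[-1] = 0+0 = 0 → [2, 1, 7, 7, -2, 0]
append xs[-1]+xs[2] = 0+7 = 7 → [2, 1, 7, 7, -2, 0, 7]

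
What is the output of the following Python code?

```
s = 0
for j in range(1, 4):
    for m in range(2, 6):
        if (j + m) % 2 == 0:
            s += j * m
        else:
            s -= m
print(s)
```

24

j=1,m=2: odd sum, s = 0-2 = -2
j=1,m=3: even sum, s = (-2)+3 = 1
j=1,m=4: odd sum, s = 1-4 = -3
j=1,m=5: even sum, s = (-3)+5 = 2
j=2,m=2: even sum, s = 2+4 = 6
j=2,m=3: odd sum, s = 6-3 = 3
j=2,m=4: even sum, s = 3+8 = 11
j=2,m=5: odd sum, s = 11-5 = 6
j=3,m=2: odd sum, s = 6-2 = 4
j=3,m=3: even sum, s = 4+9 = 13
j=3,m=4: odd sum, s = 13-4 = 9
j=3,m=5: even sum, s = 9+15 = 24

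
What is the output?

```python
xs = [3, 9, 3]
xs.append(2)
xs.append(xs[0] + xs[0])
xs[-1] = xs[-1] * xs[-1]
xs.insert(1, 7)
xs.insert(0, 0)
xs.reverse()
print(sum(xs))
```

60

append 2 → [3, 9, 3, 2]
append xs[0]+xs[0] = 3+3 = 6 → [3, 9, 3, 2, 6]
xs[-1] = xs[-1]*xs[-1] = 6*6 = 36 → [3, 9, 3, 2, 36]
insert 7 at 1 → [3, 7, 9, 3, 2, 36]
insert 0 at 0 → [0, 3, 7, 9, 3, 2, 36]
reverse → [36, 2, 3, 9, 7, 3, 0]
sum = 60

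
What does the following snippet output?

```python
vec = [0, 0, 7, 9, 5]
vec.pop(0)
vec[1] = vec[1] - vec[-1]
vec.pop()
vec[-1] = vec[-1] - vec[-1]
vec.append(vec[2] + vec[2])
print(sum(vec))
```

pop(0) removes 0 → [0, 7, 9, 5]
vec[1] = vec[1]-vec[-1] = 7-5 = 2 → [0, 2, 9, 5]
pop() removes 5 → [0, 2, 9]
vec[-1] = vec[-1]-vec[-1] = 9-9 = 0 → [0, 2, 0]
append vec[2]+vec[2] = 0+0 = 0 → [0, 2, 0, 0]
sum = 2

2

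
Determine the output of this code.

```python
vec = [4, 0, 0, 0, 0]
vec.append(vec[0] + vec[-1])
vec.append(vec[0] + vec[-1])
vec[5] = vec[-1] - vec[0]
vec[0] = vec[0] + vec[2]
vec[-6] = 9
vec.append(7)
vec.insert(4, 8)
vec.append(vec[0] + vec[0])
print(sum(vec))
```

48

append vec[0]+vec[-1] = 4+0 = 4 → [4, 0, 0, 0, 0, 4]
append vec[0]+vec[-1] = 4+4 = 8 → [4, 0, 0, 0, 0, 4, 8]
vec[5] = vec[-1]-vec[0] = 8-4 = 4 → [4, 0, 0, 0, 0, 4, 8]
vec[0] = vec[0]+vec[2] = 4+0 = 4 → [4, 0, 0, 0, 0, 4, 8]
vec[-6] = 9 → [4, 9, 0, 0, 0, 4, 8]
append 7 → [4, 9, 0, 0, 0, 4, 8, 7]
insert 8 at 4 → [4, 9, 0, 0, 8, 0, 4, 8, 7]
append vec[0]+vec[0] = 4+4 = 8 → [4, 9, 0, 0, 8, 0, 4, 8, 7, 8]
sum = 48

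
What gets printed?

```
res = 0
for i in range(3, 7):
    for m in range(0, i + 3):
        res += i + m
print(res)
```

i=3,m=0: res = 0+3 = 3
i=3,m=1: res = 3+4 = 7
i=3,m=2: res = 7+5 = 12
i=3,m=3: res = 12+6 = 18
i=3,m=4: res = 18+7 = 25
i=3,m=5: res = 25+8 = 33
i=4,m=0: res = 33+4 = 37
i=4,m=1: res = 37+5 = 42
i=4,m=2: res = 42+6 = 48
i=4,m=3: res = 48+7 = 55
i=4,m=4: res = 55+8 = 63
i=4,m=5: res = 63+9 = 72
i=4,m=6: res = 72+10 = 82
i=5,m=0: res = 82+5 = 87
i=5,m=1: res = 87+6 = 93
i=5,m=2: res = 93+7 = 100
i=5,m=3: res = 100+8 = 108
i=5,m=4: res = 108+9 = 117
i=5,m=5: res = 117+10 = 127
i=5,m=6: res = 127+11 = 138
i=5,m=7: res = 138+12 = 150
i=6,m=0: res = 150+6 = 156
i=6,m=1: res = 156+7 = 163
i=6,m=2: res = 163+8 = 171
i=6,m=3: res = 171+9 = 180
i=6,m=4: res = 180+10 = 190
i=6,m=5: res = 190+11 = 201
i=6,m=6: res = 201+12 = 213
i=6,m=7: res = 213+13 = 226
i=6,m=8: res = 226+14 = 240

240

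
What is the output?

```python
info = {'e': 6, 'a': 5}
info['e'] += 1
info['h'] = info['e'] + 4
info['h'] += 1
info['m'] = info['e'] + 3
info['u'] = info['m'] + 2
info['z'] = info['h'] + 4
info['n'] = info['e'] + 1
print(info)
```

info['e'] = 6+1 = 7 → {'e': 7, 'a': 5}
info['h'] = info['e']+4 = 11 → {'e': 7, 'a': 5, 'h': 11}
info['h'] = 11+1 = 12 → {'e': 7, 'a': 5, 'h': 12}
info['m'] = info['e']+3 = 10 → {'e': 7, 'a': 5, 'h': 12, 'm': 10}
info['u'] = info['m']+2 = 12 → {'e': 7, 'a': 5, 'h': 12, 'm': 10, 'u': 12}
info['z'] = info['h']+4 = 16 → {'e': 7, 'a': 5, 'h': 12, 'm': 10, 'u': 12, 'z': 16}
info['n'] = info['e']+1 = 8 → {'e': 7, 'a': 5, 'h': 12, 'm': 10, 'u': 12, 'z': 16, 'n': 8}

{'e': 7, 'a': 5, 'h': 12, 'm': 10, 'u': 12, 'z': 16, 'n': 8}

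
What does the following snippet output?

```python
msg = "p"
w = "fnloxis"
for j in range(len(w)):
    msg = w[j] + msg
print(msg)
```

sixolnfp

j=0: prepend 'f' → 'fp'
j=1: prepend 'n' → 'nfp'
j=2: prepend 'l' → 'lnfp'
j=3: prepend 'o' → 'olnfp'
j=4: prepend 'x' → 'xolnfp'
j=5: prepend 'i' → 'ixolnfp'
j=6: prepend 's' → 'sixolnfp'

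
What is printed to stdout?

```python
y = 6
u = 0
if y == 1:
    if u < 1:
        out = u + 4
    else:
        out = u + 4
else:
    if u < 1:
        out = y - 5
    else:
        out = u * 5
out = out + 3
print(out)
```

4

y=6, u=0
y == 1 is False; u < 1 is True
→ out = y - 5 = 1
out = 1+3 = 4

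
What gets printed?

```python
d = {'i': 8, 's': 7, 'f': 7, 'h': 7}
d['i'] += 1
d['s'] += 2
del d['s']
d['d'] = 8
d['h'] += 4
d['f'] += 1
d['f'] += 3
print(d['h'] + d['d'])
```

d['i'] = 8+1 = 9 → {'i': 9, 's': 7, 'f': 7, 'h': 7}
d['s'] = 7+2 = 9 → {'i': 9, 's': 9, 'f': 7, 'h': 7}
del 's' → {'i': 9, 'f': 7, 'h': 7}
d['d'] = 8 → {'i': 9, 'f': 7, 'h': 7, 'd': 8}
d['h'] = 7+4 = 11 → {'i': 9, 'f': 7, 'h': 11, 'd': 8}
d['f'] = 7+1 = 8 → {'i': 9, 'f': 8, 'h': 11, 'd': 8}
d['f'] = 8+3 = 11 → {'i': 9, 'f': 11, 'h': 11, 'd': 8}
d['h']+d['d'] = 11+8 = 19

19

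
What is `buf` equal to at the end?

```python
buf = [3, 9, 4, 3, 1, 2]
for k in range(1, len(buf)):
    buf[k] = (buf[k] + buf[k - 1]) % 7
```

[3, 5, 2, 5, 6, 1]

k=1: buf[1] = (9+3)%7 = 5 → [3, 5, 4, 3, 1, 2]
k=2: buf[2] = (4+5)%7 = 2 → [3, 5, 2, 3, 1, 2]
k=3: buf[3] = (3+2)%7 = 5 → [3, 5, 2, 5, 1, 2]
k=4: buf[4] = (1+5)%7 = 6 → [3, 5, 2, 5, 6, 2]
k=5: buf[5] = (2+6)%7 = 1 → [3, 5, 2, 5, 6, 1]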